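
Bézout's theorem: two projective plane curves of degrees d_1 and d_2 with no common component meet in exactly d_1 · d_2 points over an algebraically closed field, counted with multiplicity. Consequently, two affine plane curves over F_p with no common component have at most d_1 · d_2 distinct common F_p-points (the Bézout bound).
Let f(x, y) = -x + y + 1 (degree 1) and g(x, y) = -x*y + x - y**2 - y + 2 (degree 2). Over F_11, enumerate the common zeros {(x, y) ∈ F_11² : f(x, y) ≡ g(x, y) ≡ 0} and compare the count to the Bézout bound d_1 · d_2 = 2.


Common zeros: {(2, 1), (5, 4)}; count = 2; Bézout bound = 2.

deg(f) = 1, deg(g) = 2, so Bézout bound = 2.
Scan x ∈ F_11. For each x, list the y ∈ F_11 with f(x, y) ≡ 0 and those with g(x, y) ≡ 0 (mod 11); the common zeros in that column are the intersection.
  x = 0: f ≡ 0 at y ∈ {10}; g ≡ 0 at y ∈ {1, 9}; common: ∅.
  x = 1: f ≡ 0 at y ∈ {0}; g ≡ 0 at y ∈ {1, 8}; common: ∅.
  x = 2: f ≡ 0 at y ∈ {1}; g ≡ 0 at y ∈ {1, 7}; common: {1}.
  x = 3: f ≡ 0 at y ∈ {2}; g ≡ 0 at y ∈ {1, 6}; common: ∅.
  x = 4: f ≡ 0 at y ∈ {3}; g ≡ 0 at y ∈ {1, 5}; common: ∅.
  x = 5: f ≡ 0 at y ∈ {4}; g ≡ 0 at y ∈ {1, 4}; common: {4}.
  x = 6: f ≡ 0 at y ∈ {5}; g ≡ 0 at y ∈ {1, 3}; common: ∅.
  x = 7: f ≡ 0 at y ∈ {6}; g ≡ 0 at y ∈ {1, 2}; common: ∅.
  x = 8: f ≡ 0 at y ∈ {7}; g ≡ 0 at y ∈ {1}; common: ∅.
  x = 9: f ≡ 0 at y ∈ {8}; g ≡ 0 at y ∈ {0, 1}; common: ∅.
  x = 10: f ≡ 0 at y ∈ {9}; g ≡ 0 at y ∈ {1, 10}; common: ∅.
Collecting: common zeros = {(2, 1), (5, 4)}, so the count is 2.
Comparison with the Bézout bound: 2 ≤ 2 = deg(f)·deg(g), as expected for curves with no common component (the bound is attained).


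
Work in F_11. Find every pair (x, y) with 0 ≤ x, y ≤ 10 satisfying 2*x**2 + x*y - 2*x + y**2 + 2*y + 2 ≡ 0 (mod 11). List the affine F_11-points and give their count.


Affine F_11-points: {(1, 9), (1, 10), (2, 1), (2, 6), (4, 1), (4, 4), (6, 4), (6, 10), (7, 6), (7, 7)}; count = 10.

For each of the 121 pairs (x, y) ∈ F_11², evaluate f(x, y) mod 11. Record the zeros.
  x = 0: [0↦2, 1↦5, 2↦10, 3↦6, 4↦4, 5↦4, 6↦6, 7↦10, 8↦5, 9↦2, 10↦1]  zeros at y ∈ ∅
  x = 1: [0↦2, 1↦6, 2↦1, 3↦9, 4↦8, 5↦9, 6↦1, 7↦6, 8↦2, 9↦0, 10↦0]  zeros at y ∈ {9, 10}
  x = 2: [0↦6, 1↦0, 2↦7, 3↦5, 4↦5, 5↦7, 6↦0, 7↦6, 8↦3, 9↦2, 10↦3]  zeros at y ∈ {1, 6}
  x = 3: [0↦3, 1↦9, 2↦6, 3↦5, 4↦6, 5↦9, 6↦3, 7↦10, 8↦8, 9↦8, 10↦10]  zeros at y ∈ ∅
  x = 4: [0↦4, 1↦0, 2↦9, 3↦9, 4↦0, 5↦4, 6↦10, 7↦7, 8↦6, 9↦7, 10↦10]  zeros at y ∈ {1, 4}
  x = 5: [0↦9, 1↦6, 2↦5, 3↦6, 4↦9, 5↦3, 6↦10, 7↦8, 8↦8, 9↦10, 10↦3]  zeros at y ∈ ∅
  x = 6: [0↦7, 1↦5, 2↦5, 3↦7, 4↦0, 5↦6, 6↦3, 7↦2, 8↦3, 9↦6, 10↦0]  zeros at y ∈ {4, 10}
  x = 7: [0↦9, 1↦8, 2↦9, 3↦1, 4↦6, 5↦2, 6↦0, 7↦0, 8↦2, 9↦6, 10↦1]  zeros at y ∈ {6, 7}
  x = 8: [0↦4, 1↦4, 2↦6, 3↦10, 4↦5, 5↦2, 6↦1, 7↦2, 8↦5, 9↦10, 10↦6]  zeros at y ∈ ∅
  x = 9: [0↦3, 1↦4, 2↦7, 3↦1, 4↦8, 5↦6, 6↦6, 7↦8, 8↦1, 9↦7, 10↦4]  zeros at y ∈ ∅
  x = 10: [0↦6, 1↦8, 2↦1, 3↦7, 4↦4, 5↦3, 6↦4, 7↦7, 8↦1, 9↦8, 10↦6]  zeros at y ∈ ∅
Collecting zeros: affine points = {(1, 9), (1, 10), (2, 1), (2, 6), (4, 1), (4, 4), (6, 4), (6, 10), (7, 6), (7, 7)}.
Total count |C(F_11)_aff| = 10.


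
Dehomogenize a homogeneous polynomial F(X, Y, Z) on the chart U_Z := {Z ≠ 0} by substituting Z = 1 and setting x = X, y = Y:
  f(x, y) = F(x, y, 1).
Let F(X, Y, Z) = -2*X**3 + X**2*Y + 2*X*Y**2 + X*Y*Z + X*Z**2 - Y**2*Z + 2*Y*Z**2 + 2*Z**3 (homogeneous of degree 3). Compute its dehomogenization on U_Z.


f(x, y) = -2*x**3 + x**2*y + 2*x*y**2 + x*y + x - y**2 + 2*y + 2

On U_Z we set Z = 1. Each monomial c·X^i·Y^j·Z^k in F becomes c·x^i·y^j·1^k = c·x^i·y^j.
Substituting Z = 1: F(X, Y, 1) = -2*x**3 + x**2*y + 2*x*y**2 + x*y + x - y**2 + 2*y + 2.
Note: deg(f) ≤ deg(F) = 3; strict inequality happens when F is divisible by Z (lost terms).


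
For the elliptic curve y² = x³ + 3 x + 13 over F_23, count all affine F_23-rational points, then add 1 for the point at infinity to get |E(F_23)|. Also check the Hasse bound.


Affine points = {(0, 6), (0, 17), (2, 2), (2, 21), (3, 7), (3, 16), (7, 3), (7, 20), (10, 10), (10, 13), (12, 11), (12, 12), (13, 8), (13, 15), (14, 4), (14, 19), (15, 11), (15, 12), (17, 3), (17, 20), (19, 11), (19, 12), (20, 0), (22, 3), (22, 20)}; affine count = 25; |E(F_23)| = 26.

Discriminant check: Δ ∝ 4a³ + 27b² = 4·3³ + 27·13² = 4·27 + 27·169 ≡ 2 (mod 23). Nonzero ⇒ E is nonsingular.
For each x ∈ F_23, compute rhs = x³ + 3·x + 13 mod 23, then count y ∈ F_23 with y² ≡ rhs.
  x = 0: rhs = 13, matching y values: 6, 17 (2 points).
  x = 1: rhs = 17, matching y values: none (0 points).
  x = 2: rhs = 4, matching y values: 2, 21 (2 points).
  x = 3: rhs = 3, matching y values: 7, 16 (2 points).
  x = 4: rhs = 20, matching y values: none (0 points).
  x = 5: rhs = 15, matching y values: none (0 points).
  x = 6: rhs = 17, matching y values: none (0 points).
  x = 7: rhs = 9, matching y values: 3, 20 (2 points).
  x = 8: rhs = 20, matching y values: none (0 points).
  x = 9: rhs = 10, matching y values: none (0 points).
  x = 10: rhs = 8, matching y values: 10, 13 (2 points).
  x = 11: rhs = 20, matching y values: none (0 points).
  x = 12: rhs = 6, matching y values: 11, 12 (2 points).
  x = 13: rhs = 18, matching y values: 8, 15 (2 points).
  x = 14: rhs = 16, matching y values: 4, 19 (2 points).
  x = 15: rhs = 6, matching y values: 11, 12 (2 points).
  x = 16: rhs = 17, matching y values: none (0 points).
  x = 17: rhs = 9, matching y values: 3, 20 (2 points).
  x = 18: rhs = 11, matching y values: none (0 points).
  x = 19: rhs = 6, matching y values: 11, 12 (2 points).
  x = 20: rhs = 0, matching y values: 0 (1 points).
  x = 21: rhs = 22, matching y values: none (0 points).
  x = 22: rhs = 9, matching y values: 3, 20 (2 points).
Total affine count: 25.
Full point count |E(F_23)| = 25 + 1 = 26.
Hasse bound: |26 − (23+1)| = |2| = 2 ≤ 2√23 ≈ 9.5917 ✓.


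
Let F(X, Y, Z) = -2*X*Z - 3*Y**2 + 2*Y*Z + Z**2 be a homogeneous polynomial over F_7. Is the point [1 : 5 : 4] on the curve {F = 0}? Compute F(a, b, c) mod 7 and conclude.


F(1,5,4) ≡ 1 (mod 7); P is NOT on the curve.

Evaluate F(1, 5, 4) term-by-term (mod 7).
  -2*X*Z ↦ -2·1·1·4 = -8
  -3*Y**2 ↦ -3·1·25·1 = -75
  2*Y*Z ↦ 2·1·5·4 = 40
  Z**2 ↦ 1·1·1·16 = 16
Sum: F(1, 5, 4) = (-8) + (-75) + (40) + (16) = -27.
Reducing mod 7: -27 ≡ 1 (mod 7).
Since F(a, b, c) ≡ 1 ≠ 0 (mod 7), P does NOT lie on the curve.


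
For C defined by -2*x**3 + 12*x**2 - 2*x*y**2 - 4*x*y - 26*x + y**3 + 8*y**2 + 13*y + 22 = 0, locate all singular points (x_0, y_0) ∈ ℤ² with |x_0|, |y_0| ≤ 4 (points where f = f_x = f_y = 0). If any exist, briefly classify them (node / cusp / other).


Singular points: {(2, -1)}; classification: cusp.

Compute partial derivatives:
  f_x = -6*x**2 + 24*x - 2*y**2 - 4*y - 26.
  f_y = -4*x*y - 4*x + 3*y**2 + 16*y + 13.
Scan x_0 ∈ {−4, ..., 4}. For each x_0, f_y(x_0, y) is a polynomial in y; find its integer roots y ∈ {−4, ..., 4}, then test f_x and f at those candidates.
  x = -4: f_y(-4, y) = 3*y**2 + 32*y + 29; vanishes at y ∈ {-1}. (-4, -1): f_x = -216 ≠ 0.
  x = -3: f_y(-3, y) = 3*y**2 + 28*y + 25; vanishes at y ∈ {-1}. (-3, -1): f_x = -150 ≠ 0.
  x = -2: f_y(-2, y) = 3*y**2 + 24*y + 21; vanishes at y ∈ {-1}. (-2, -1): f_x = -96 ≠ 0.
  x = -1: f_y(-1, y) = 3*y**2 + 20*y + 17; vanishes at y ∈ {-1}. (-1, -1): f_x = -54 ≠ 0.
  x = 0: f_y(0, y) = 3*y**2 + 16*y + 13; vanishes at y ∈ {-1}. (0, -1): f_x = -24 ≠ 0.
  x = 1: f_y(1, y) = 3*y**2 + 12*y + 9; vanishes at y ∈ {-3, -1}. (1, -3): f_x = -14 ≠ 0; (1, -1): f_x = -6 ≠ 0.
  x = 2: f_y(2, y) = 3*y**2 + 8*y + 5; vanishes at y ∈ {-1}. (2, -1): f_x = 0, f = 0 — SINGULAR.
  x = 3: f_y(3, y) = 3*y**2 + 4*y + 1; vanishes at y ∈ {-1}. (3, -1): f_x = -6 ≠ 0.
  x = 4: f_y(4, y) = 3*y**2 - 3; vanishes at y ∈ {-1, 1}. (4, -1): f_x = -24 ≠ 0; (4, 1): f_x = -32 ≠ 0.
Only singular point on the grid: (2, -1).
Classify: substitute x = 2 + u, y = -1 + v and expand: f = -2*u**3 - 2*u*v**2 + v**3 + v**2.
No constant or linear terms (consistent with a singular point). Quadratic part: v**2. Cubic part: -2*u**3 - 2*u*v**2 + v**3.
The quadratic part v**2 is a perfect square, so there is a single (double) tangent line v = 0, i.e. y = -1. Restricting the cubic part to that line (v = 0) leaves -2*u**3 ≠ 0, so f is not divisible by v and the branch is v² ≈ 2*u**3 to lowest order — this is a cusp.
Classification: cusp.


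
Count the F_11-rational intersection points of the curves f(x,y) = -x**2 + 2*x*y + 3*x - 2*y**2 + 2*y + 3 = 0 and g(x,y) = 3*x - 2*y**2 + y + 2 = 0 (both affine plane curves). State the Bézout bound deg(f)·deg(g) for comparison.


Common zeros: {(7, 1)}; count = 1; Bézout bound = 4.

deg(f) = 2, deg(g) = 2, so Bézout bound = 4.
Scan x ∈ F_11. For each x, list the y ∈ F_11 with f(x, y) ≡ 0 and those with g(x, y) ≡ 0 (mod 11); the common zeros in that column are the intersection.
  x = 0: f ≡ 0 at y ∈ ∅; g ≡ 0 at y ∈ ∅; common: ∅.
  x = 1: f ≡ 0 at y ∈ {4, 9}; g ≡ 0 at y ∈ ∅; common: ∅.
  x = 2: f ≡ 0 at y ∈ ∅; g ≡ 0 at y ∈ ∅; common: ∅.
  x = 3: f ≡ 0 at y ∈ {2}; g ≡ 0 at y ∈ {0, 6}; common: ∅.
  x = 4: f ≡ 0 at y ∈ {2, 3}; g ≡ 0 at y ∈ {7, 10}; common: ∅.
  x = 5: f ≡ 0 at y ∈ {3}; g ≡ 0 at y ∈ {2, 4}; common: ∅.
  x = 6: f ≡ 0 at y ∈ ∅; g ≡ 0 at y ∈ ∅; common: ∅.
  x = 7: f ≡ 0 at y ∈ {1, 7}; g ≡ 0 at y ∈ {1, 5}; common: {1}.
  x = 8: f ≡ 0 at y ∈ ∅; g ≡ 0 at y ∈ {3}; common: ∅.
  x = 9: f ≡ 0 at y ∈ {1, 9}; g ≡ 0 at y ∈ ∅; common: ∅.
  x = 10: f ≡ 0 at y ∈ {4, 7}; g ≡ 0 at y ∈ {8, 9}; common: ∅.
Collecting: common zeros = {(7, 1)}, so the count is 1.
Comparison with the Bézout bound: 1 ≤ 4 = deg(f)·deg(g), as expected for curves with no common component (the affine F_11-count falls short of the bound because intersections may lie at infinity, over extension fields, or carry multiplicity).


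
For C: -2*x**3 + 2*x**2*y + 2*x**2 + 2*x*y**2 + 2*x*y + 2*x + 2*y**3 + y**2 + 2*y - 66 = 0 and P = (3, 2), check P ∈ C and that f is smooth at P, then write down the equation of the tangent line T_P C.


Tangent line at P: -4*x + 78*y - 144 = 0.

Step 1: f(3, 2) = 0, so P lies on C.
Step 2: partial derivatives
  f_x(x, y) = -6*x**2 + 4*x*y + 4*x + 2*y**2 + 2*y + 2, f_y(x, y) = 2*x**2 + 4*x*y + 2*x + 6*y**2 + 2*y + 2.
  f_x(P) = -4, f_y(P) = 78 (gradient nonzero, so P is smooth).
Step 3: tangent line at P: -4·(x − 3) + 78·(y − 2) = 0.
Expanding: -4*x + 78*y - 144 = 0.


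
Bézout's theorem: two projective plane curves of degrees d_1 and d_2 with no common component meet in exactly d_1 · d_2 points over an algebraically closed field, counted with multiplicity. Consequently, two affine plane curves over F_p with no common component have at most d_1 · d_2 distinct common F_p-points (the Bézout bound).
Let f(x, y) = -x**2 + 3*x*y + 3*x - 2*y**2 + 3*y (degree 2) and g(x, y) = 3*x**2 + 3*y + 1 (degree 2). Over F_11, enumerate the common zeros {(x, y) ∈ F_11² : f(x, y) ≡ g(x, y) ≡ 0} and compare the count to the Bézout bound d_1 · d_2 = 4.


Common zeros: {(0, 7), (2, 3)}; count = 2; Bézout bound = 4.

deg(f) = 2, deg(g) = 2, so Bézout bound = 4.
Scan x ∈ F_11. For each x, list the y ∈ F_11 with f(x, y) ≡ 0 and those with g(x, y) ≡ 0 (mod 11); the common zeros in that column are the intersection.
  x = 0: f ≡ 0 at y ∈ {0, 7}; g ≡ 0 at y ∈ {7}; common: {7}.
  x = 1: f ≡ 0 at y ∈ ∅; g ≡ 0 at y ∈ {6}; common: ∅.
  x = 2: f ≡ 0 at y ∈ {3, 7}; g ≡ 0 at y ∈ {3}; common: {3}.
  x = 3: f ≡ 0 at y ∈ {0, 6}; g ≡ 0 at y ∈ {9}; common: ∅.
  x = 4: f ≡ 0 at y ∈ ∅; g ≡ 0 at y ∈ {2}; common: ∅.
  x = 5: f ≡ 0 at y ∈ ∅; g ≡ 0 at y ∈ {4}; common: ∅.
  x = 6: f ≡ 0 at y ∈ {8}; g ≡ 0 at y ∈ {4}; common: ∅.
  x = 7: f ≡ 0 at y ∈ {6}; g ≡ 0 at y ∈ {2}; common: ∅.
  x = 8: f ≡ 0 at y ∈ ∅; g ≡ 0 at y ∈ {9}; common: ∅.
  x = 9: f ≡ 0 at y ∈ ∅; g ≡ 0 at y ∈ {3}; common: ∅.
  x = 10: f ≡ 0 at y ∈ {3, 8}; g ≡ 0 at y ∈ {6}; common: ∅.
Collecting: common zeros = {(0, 7), (2, 3)}, so the count is 2.
Comparison with the Bézout bound: 2 ≤ 4 = deg(f)·deg(g), as expected for curves with no common component (the affine F_11-count falls short of the bound because intersections may lie at infinity, over extension fields, or carry multiplicity).


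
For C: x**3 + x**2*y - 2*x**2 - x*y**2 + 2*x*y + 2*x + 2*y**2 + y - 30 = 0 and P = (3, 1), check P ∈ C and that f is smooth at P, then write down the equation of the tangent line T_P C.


Tangent line at P: 24*x + 14*y - 86 = 0.

Step 1: f(3, 1) = 0, so P lies on C.
Step 2: partial derivatives
  f_x(x, y) = 3*x**2 + 2*x*y - 4*x - y**2 + 2*y + 2, f_y(x, y) = x**2 - 2*x*y + 2*x + 4*y + 1.
  f_x(P) = 24, f_y(P) = 14 (gradient nonzero, so P is smooth).
Step 3: tangent line at P: 24·(x − 3) + 14·(y − 1) = 0.
Expanding: 24*x + 14*y - 86 = 0.


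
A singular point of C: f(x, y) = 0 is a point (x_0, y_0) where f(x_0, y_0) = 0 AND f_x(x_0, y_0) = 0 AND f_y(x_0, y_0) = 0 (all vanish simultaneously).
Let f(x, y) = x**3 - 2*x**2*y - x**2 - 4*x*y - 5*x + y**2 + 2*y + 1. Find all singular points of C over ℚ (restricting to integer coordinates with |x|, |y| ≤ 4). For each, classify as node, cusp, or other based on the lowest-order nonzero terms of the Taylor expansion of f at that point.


Singular points: {(-1, -2)}; classification: cusp.

Compute partial derivatives:
  f_x = 3*x**2 - 4*x*y - 2*x - 4*y - 5.
  f_y = -2*x**2 - 4*x + 2*y + 2.
Scan x_0 ∈ {−4, ..., 4}. For each x_0, f_y(x_0, y) is a polynomial in y; find its integer roots y ∈ {−4, ..., 4}, then test f_x and f at those candidates.
  x = -4: f_y(-4, y) = 2*y - 14; no integer root y with |y| ≤ 4.
  x = -3: f_y(-3, y) = 2*y - 4; vanishes at y ∈ {2}. (-3, 2): f_x = 44 ≠ 0.
  x = -2: f_y(-2, y) = 2*y + 2; vanishes at y ∈ {-1}. (-2, -1): f_x = 7 ≠ 0.
  x = -1: f_y(-1, y) = 2*y + 4; vanishes at y ∈ {-2}. (-1, -2): f_x = 0, f = 0 — SINGULAR.
  x = 0: f_y(0, y) = 2*y + 2; vanishes at y ∈ {-1}. (0, -1): f_x = -1 ≠ 0.
  x = 1: f_y(1, y) = 2*y - 4; vanishes at y ∈ {2}. (1, 2): f_x = -20 ≠ 0.
  x = 2: f_y(2, y) = 2*y - 14; no integer root y with |y| ≤ 4.
  x = 3: f_y(3, y) = 2*y - 28; no integer root y with |y| ≤ 4.
  x = 4: f_y(4, y) = 2*y - 46; no integer root y with |y| ≤ 4.
Only singular point on the grid: (-1, -2).
Classify: substitute x = -1 + u, y = -2 + v and expand: f = u**3 - 2*u**2*v + v**2.
No constant or linear terms (consistent with a singular point). Quadratic part: v**2. Cubic part: u**3 - 2*u**2*v.
The quadratic part v**2 is a perfect square, so there is a single (double) tangent line v = 0, i.e. y = -2. Restricting the cubic part to that line (v = 0) leaves u**3 ≠ 0, so f is not divisible by v and the branch is v² ≈ -u**3 to lowest order — this is a cusp.
Classification: cusp.


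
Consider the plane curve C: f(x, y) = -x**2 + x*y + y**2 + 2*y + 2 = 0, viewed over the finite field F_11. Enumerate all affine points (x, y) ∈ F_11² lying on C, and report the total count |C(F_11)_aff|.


Affine F_11-points: {(1, 2), (1, 6), (3, 7), (3, 10), (4, 7), (4, 9), (5, 6), (5, 9), (7, 3), (7, 10)}; count = 10.

For each of the 121 pairs (x, y) ∈ F_11², evaluate f(x, y) mod 11. Record the zeros.
  x = 0: [0↦2, 1↦5, 2↦10, 3↦6, 4↦4, 5↦4, 6↦6, 7↦10, 8↦5, 9↦2, 10↦1]  zeros at y ∈ ∅
  x = 1: [0↦1, 1↦5, 2↦0, 3↦8, 4↦7, 5↦8, 6↦0, 7↦5, 8↦1, 9↦10, 10↦10]  zeros at y ∈ {2, 6}
  x = 2: [0↦9, 1↦3, 2↦10, 3↦8, 4↦8, 5↦10, 6↦3, 7↦9, 8↦6, 9↦5, 10↦6]  zeros at y ∈ ∅
  x = 3: [0↦4, 1↦10, 2↦7, 3↦6, 4↦7, 5↦10, 6↦4, 7↦0, 8↦9, 9↦9, 10↦0]  zeros at y ∈ {7, 10}
  x = 4: [0↦8, 1↦4, 2↦2, 3↦2, 4↦4, 5↦8, 6↦3, 7↦0, 8↦10, 9↦0, 10↦3]  zeros at y ∈ {7, 9}
  x = 5: [0↦10, 1↦7, 2↦6, 3↦7, 4↦10, 5↦4, 6↦0, 7↦9, 8↦9, 9↦0, 10↦4]  zeros at y ∈ {6, 9}
  x = 6: [0↦10, 1↦8, 2↦8, 3↦10, 4↦3, 5↦9, 6↦6, 7↦5, 8↦6, 9↦9, 10↦3]  zeros at y ∈ ∅
  x = 7: [0↦8, 1↦7, 2↦8, 3↦0, 4↦5, 5↦1, 6↦10, 7↦10, 8↦1, 9↦5, 10↦0]  zeros at y ∈ {3, 10}
  x = 8: [0↦4, 1↦4, 2↦6, 3↦10, 4↦5, 5↦2, 6↦1, 7↦2, 8↦5, 9↦10, 10↦6]  zeros at y ∈ ∅
  x = 9: [0↦9, 1↦10, 2↦2, 3↦7, 4↦3, 5↦1, 6↦1, 7↦3, 8↦7, 9↦2, 10↦10]  zeros at y ∈ ∅
  x = 10: [0↦1, 1↦3, 2↦7, 3↦2, 4↦10, 5↦9, 6↦10, 7↦2, 8↦7, 9↦3, 10↦1]  zeros at y ∈ ∅
Collecting zeros: affine points = {(1, 2), (1, 6), (3, 7), (3, 10), (4, 7), (4, 9), (5, 6), (5, 9), (7, 3), (7, 10)}.
Total count |C(F_11)_aff| = 10.


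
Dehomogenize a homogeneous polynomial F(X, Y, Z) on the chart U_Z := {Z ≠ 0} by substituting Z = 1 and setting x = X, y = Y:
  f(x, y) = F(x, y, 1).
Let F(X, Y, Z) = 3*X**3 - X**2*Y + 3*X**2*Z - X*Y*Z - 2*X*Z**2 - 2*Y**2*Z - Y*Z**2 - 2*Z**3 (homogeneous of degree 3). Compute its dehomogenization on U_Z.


f(x, y) = 3*x**3 - x**2*y + 3*x**2 - x*y - 2*x - 2*y**2 - y - 2

On U_Z we set Z = 1. Each monomial c·X^i·Y^j·Z^k in F becomes c·x^i·y^j·1^k = c·x^i·y^j.
Substituting Z = 1: F(X, Y, 1) = 3*x**3 - x**2*y + 3*x**2 - x*y - 2*x - 2*y**2 - y - 2.
Note: deg(f) ≤ deg(F) = 3; strict inequality happens when F is divisible by Z (lost terms).


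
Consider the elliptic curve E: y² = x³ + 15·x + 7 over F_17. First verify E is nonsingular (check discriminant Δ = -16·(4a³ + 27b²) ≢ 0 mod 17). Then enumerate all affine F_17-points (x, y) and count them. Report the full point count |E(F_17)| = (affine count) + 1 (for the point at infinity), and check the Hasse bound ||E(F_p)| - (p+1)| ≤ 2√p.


Affine points = {(7, 8), (7, 9), (9, 2), (9, 15), (10, 1), (10, 16), (13, 6), (13, 11), (16, 5), (16, 12)}; affine count = 10; |E(F_17)| = 11.

Discriminant check: Δ ∝ 4a³ + 27b² = 4·15³ + 27·7² = 4·3375 + 27·49 ≡ 16 (mod 17). Nonzero ⇒ E is nonsingular.
For each x ∈ F_17, compute rhs = x³ + 15·x + 7 mod 17, then count y ∈ F_17 with y² ≡ rhs.
  x = 0: rhs = 7, matching y values: none (0 points).
  x = 1: rhs = 6, matching y values: none (0 points).
  x = 2: rhs = 11, matching y values: none (0 points).
  x = 3: rhs = 11, matching y values: none (0 points).
  x = 4: rhs = 12, matching y values: none (0 points).
  x = 5: rhs = 3, matching y values: none (0 points).
  x = 6: rhs = 7, matching y values: none (0 points).
  x = 7: rhs = 13, matching y values: 8, 9 (2 points).
  x = 8: rhs = 10, matching y values: none (0 points).
  x = 9: rhs = 4, matching y values: 2, 15 (2 points).
  x = 10: rhs = 1, matching y values: 1, 16 (2 points).
  x = 11: rhs = 7, matching y values: none (0 points).
  x = 12: rhs = 11, matching y values: none (0 points).
  x = 13: rhs = 2, matching y values: 6, 11 (2 points).
  x = 14: rhs = 3, matching y values: none (0 points).
  x = 15: rhs = 3, matching y values: none (0 points).
  x = 16: rhs = 8, matching y values: 5, 12 (2 points).
Total affine count: 10.
Full point count |E(F_17)| = 10 + 1 = 11.
Hasse bound: |11 − (17+1)| = |-7| = 7 ≤ 2√17 ≈ 8.2462 ✓.


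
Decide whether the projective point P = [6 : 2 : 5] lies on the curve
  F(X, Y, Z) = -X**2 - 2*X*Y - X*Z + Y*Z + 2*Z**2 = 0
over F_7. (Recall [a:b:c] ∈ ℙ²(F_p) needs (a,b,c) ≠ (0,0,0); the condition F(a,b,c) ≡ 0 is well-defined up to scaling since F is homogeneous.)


F(6,2,5) ≡ 5 (mod 7); P is NOT on the curve.

Evaluate F(6, 2, 5) term-by-term (mod 7).
  -X**2 ↦ -1·36·1·1 = -36
  -2*X*Y ↦ -2·6·2·1 = -24
  -X*Z ↦ -1·6·1·5 = -30
  Y*Z ↦ 1·1·2·5 = 10
  2*Z**2 ↦ 2·1·1·25 = 50
Sum: F(6, 2, 5) = (-36) + (-24) + (-30) + (10) + (50) = -30.
Reducing mod 7: -30 ≡ 5 (mod 7).
Since F(a, b, c) ≡ 5 ≠ 0 (mod 7), P does NOT lie on the curve.


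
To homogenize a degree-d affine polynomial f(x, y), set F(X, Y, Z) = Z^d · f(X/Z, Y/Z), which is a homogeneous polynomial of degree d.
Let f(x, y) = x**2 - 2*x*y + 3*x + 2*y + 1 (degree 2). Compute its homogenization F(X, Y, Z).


F(X, Y, Z) = X**2 - 2*X*Y + 3*X*Z + 2*Y*Z + Z**2

deg(f) = 2.
Substitute x = X/Z, y = Y/Z into f, then multiply by Z^2.
  monomial 1·x^2·y^0 ↦ 1·X^2·Y^0·Z^0.
  monomial -2·x^1·y^1 ↦ -2·X^1·Y^1·Z^0.
  monomial 3·x^1·y^0 ↦ 3·X^1·Y^0·Z^1.
  monomial 2·x^0·y^1 ↦ 2·X^0·Y^1·Z^1.
  monomial 1·x^0·y^0 ↦ 1·X^0·Y^0·Z^2.
Collecting: F(X, Y, Z) = X**2 - 2*X*Y + 3*X*Z + 2*Y*Z + Z**2.


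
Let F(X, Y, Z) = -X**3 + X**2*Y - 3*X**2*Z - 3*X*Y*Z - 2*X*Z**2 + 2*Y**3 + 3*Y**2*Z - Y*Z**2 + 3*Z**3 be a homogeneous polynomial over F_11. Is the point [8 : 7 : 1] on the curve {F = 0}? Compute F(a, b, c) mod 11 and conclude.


F(8,7,1) ≡ 4 (mod 11); P is NOT on the curve.

Evaluate F(8, 7, 1) term-by-term (mod 11).
  -X**3 ↦ -1·512·1·1 = -512
  X**2*Y ↦ 1·64·7·1 = 448
  -3*X**2*Z ↦ -3·64·1·1 = -192
  -3*X*Y*Z ↦ -3·8·7·1 = -168
  -2*X*Z**2 ↦ -2·8·1·1 = -16
  2*Y**3 ↦ 2·1·343·1 = 686
  3*Y**2*Z ↦ 3·1·49·1 = 147
  -Y*Z**2 ↦ -1·1·7·1 = -7
  3*Z**3 ↦ 3·1·1·1 = 3
Sum: F(8, 7, 1) = (-512) + (448) + (-192) + (-168) + (-16) + (686) + (147) + (-7) + (3) = 389.
Reducing mod 11: 389 ≡ 4 (mod 11).
Since F(a, b, c) ≡ 4 ≠ 0 (mod 11), P does NOT lie on the curve.


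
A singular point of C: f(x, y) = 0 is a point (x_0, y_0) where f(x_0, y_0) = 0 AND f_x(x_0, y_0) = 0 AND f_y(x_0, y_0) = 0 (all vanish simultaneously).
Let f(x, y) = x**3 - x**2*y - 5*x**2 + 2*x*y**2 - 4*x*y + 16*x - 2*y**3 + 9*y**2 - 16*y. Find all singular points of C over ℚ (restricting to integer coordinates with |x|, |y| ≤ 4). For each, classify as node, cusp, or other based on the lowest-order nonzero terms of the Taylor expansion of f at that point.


Singular points: {(2, 2)}; classification: node.

Compute partial derivatives:
  f_x = 3*x**2 - 2*x*y - 10*x + 2*y**2 - 4*y + 16.
  f_y = -x**2 + 4*x*y - 4*x - 6*y**2 + 18*y - 16.
Scan x_0 ∈ {−4, ..., 4}. For each x_0, f_y(x_0, y) is a polynomial in y; find its integer roots y ∈ {−4, ..., 4}, then test f_x and f at those candidates.
  x = -4: f_y(-4, y) = -6*y**2 + 2*y - 16; no integer root y with |y| ≤ 4.
  x = -3: f_y(-3, y) = -6*y**2 + 6*y - 13; no integer root y with |y| ≤ 4.
  x = -2: f_y(-2, y) = -6*y**2 + 10*y - 12; no integer root y with |y| ≤ 4.
  x = -1: f_y(-1, y) = -6*y**2 + 14*y - 13; no integer root y with |y| ≤ 4.
  x = 0: f_y(0, y) = -6*y**2 + 18*y - 16; no integer root y with |y| ≤ 4.
  x = 1: f_y(1, y) = -6*y**2 + 22*y - 21; no integer root y with |y| ≤ 4.
  x = 2: f_y(2, y) = -6*y**2 + 26*y - 28; vanishes at y ∈ {2}. (2, 2): f_x = 0, f = 0 — SINGULAR.
  x = 3: f_y(3, y) = -6*y**2 + 30*y - 37; no integer root y with |y| ≤ 4.
  x = 4: f_y(4, y) = -6*y**2 + 34*y - 48; vanishes at y ∈ {3}. (4, 3): f_x = 6 ≠ 0.
Only singular point on the grid: (2, 2).
Classify: substitute x = 2 + u, y = 2 + v and expand: f = u**3 - u**2*v - u**2 + 2*u*v**2 - 2*v**3 + v**2.
No constant or linear terms (consistent with a singular point). Quadratic part: -u**2 + v**2. Cubic part: u**3 - u**2*v + 2*u*v**2 - 2*v**3.
The quadratic part v**2 - u**2 = (v − u)(v + u) splits into two distinct linear factors, so there are two distinct tangent lines y − 2 = ±(x − 2) — this is a node (ordinary double point).
Classification: node.


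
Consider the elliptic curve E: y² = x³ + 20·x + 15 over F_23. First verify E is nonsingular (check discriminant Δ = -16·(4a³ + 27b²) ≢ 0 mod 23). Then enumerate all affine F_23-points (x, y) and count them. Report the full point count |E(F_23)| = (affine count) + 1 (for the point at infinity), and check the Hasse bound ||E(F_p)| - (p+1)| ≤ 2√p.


Affine points = {(1, 6), (1, 17), (6, 11), (6, 12), (9, 2), (9, 21), (11, 5), (11, 18), (14, 7), (14, 16), (17, 1), (17, 22), (19, 3), (19, 20), (21, 6), (21, 17)}; affine count = 16; |E(F_23)| = 17.

Discriminant check: Δ ∝ 4a³ + 27b² = 4·20³ + 27·15² = 4·8000 + 27·225 ≡ 10 (mod 23). Nonzero ⇒ E is nonsingular.
For each x ∈ F_23, compute rhs = x³ + 20·x + 15 mod 23, then count y ∈ F_23 with y² ≡ rhs.
  x = 0: rhs = 15, matching y values: none (0 points).
  x = 1: rhs = 13, matching y values: 6, 17 (2 points).
  x = 2: rhs = 17, matching y values: none (0 points).
  x = 3: rhs = 10, matching y values: none (0 points).
  x = 4: rhs = 21, matching y values: none (0 points).
  x = 5: rhs = 10, matching y values: none (0 points).
  x = 6: rhs = 6, matching y values: 11, 12 (2 points).
  x = 7: rhs = 15, matching y values: none (0 points).
  x = 8: rhs = 20, matching y values: none (0 points).
  x = 9: rhs = 4, matching y values: 2, 21 (2 points).
  x = 10: rhs = 19, matching y values: none (0 points).
  x = 11: rhs = 2, matching y values: 5, 18 (2 points).
  x = 12: rhs = 5, matching y values: none (0 points).
  x = 13: rhs = 11, matching y values: none (0 points).
  x = 14: rhs = 3, matching y values: 7, 16 (2 points).
  x = 15: rhs = 10, matching y values: none (0 points).
  x = 16: rhs = 15, matching y values: none (0 points).
  x = 17: rhs = 1, matching y values: 1, 22 (2 points).
  x = 18: rhs = 20, matching y values: none (0 points).
  x = 19: rhs = 9, matching y values: 3, 20 (2 points).
  x = 20: rhs = 20, matching y values: none (0 points).
  x = 21: rhs = 13, matching y values: 6, 17 (2 points).
  x = 22: rhs = 17, matching y values: none (0 points).
Total affine count: 16.
Full point count |E(F_23)| = 16 + 1 = 17.
Hasse bound: |17 − (23+1)| = |-7| = 7 ≤ 2√23 ≈ 9.5917 ✓.


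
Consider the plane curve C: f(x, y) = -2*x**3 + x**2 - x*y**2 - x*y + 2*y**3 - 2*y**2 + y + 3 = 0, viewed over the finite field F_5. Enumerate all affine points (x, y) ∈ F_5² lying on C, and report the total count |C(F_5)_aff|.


Affine F_5-points: {(3, 2)}; count = 1.

For each of the 25 pairs (x, y) ∈ F_5², evaluate f(x, y) mod 5. Record the zeros.
  x = 0: [0↦3, 1↦4, 2↦3, 3↦2, 4↦3]  zeros at y ∈ ∅
  x = 1: [0↦2, 1↦1, 2↦1, 3↦4, 4↦2]  zeros at y ∈ ∅
  x = 2: [0↦1, 1↦3, 2↦4, 3↦1, 4↦1]  zeros at y ∈ ∅
  x = 3: [0↦3, 1↦3, 2↦0, 3↦1, 4↦3]  zeros at y ∈ {2}
  x = 4: [0↦1, 1↦4, 2↦2, 3↦2, 4↦1]  zeros at y ∈ ∅
Collecting zeros: affine points = {(3, 2)}.
Total count |C(F_5)_aff| = 1.


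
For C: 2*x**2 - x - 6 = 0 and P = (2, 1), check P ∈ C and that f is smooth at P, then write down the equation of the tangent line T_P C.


Tangent line at P: 7*x - 14 = 0.

Step 1: f(2, 1) = 0, so P lies on C.
Step 2: partial derivatives
  f_x(x, y) = 4*x - 1, f_y(x, y) = 0.
  f_x(P) = 7, f_y(P) = 0 (gradient nonzero, so P is smooth).
Step 3: tangent line at P: 7·(x − 2) + 0·(y − 1) = 0.
Expanding: 7*x - 14 = 0.


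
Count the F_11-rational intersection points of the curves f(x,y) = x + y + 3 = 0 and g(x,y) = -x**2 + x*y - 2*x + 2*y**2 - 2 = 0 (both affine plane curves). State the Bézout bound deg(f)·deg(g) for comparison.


Common zeros: {(4, 4)}; count = 1; Bézout bound = 2.

deg(f) = 1, deg(g) = 2, so Bézout bound = 2.
Scan x ∈ F_11. For each x, list the y ∈ F_11 with f(x, y) ≡ 0 and those with g(x, y) ≡ 0 (mod 11); the common zeros in that column are the intersection.
  x = 0: f ≡ 0 at y ∈ {8}; g ≡ 0 at y ∈ {1, 10}; common: ∅.
  x = 1: f ≡ 0 at y ∈ {7}; g ≡ 0 at y ∈ ∅; common: ∅.
  x = 2: f ≡ 0 at y ∈ {6}; g ≡ 0 at y ∈ ∅; common: ∅.
  x = 3: f ≡ 0 at y ∈ {5}; g ≡ 0 at y ∈ ∅; common: ∅.
  x = 4: f ≡ 0 at y ∈ {4}; g ≡ 0 at y ∈ {4, 5}; common: {4}.
  x = 5: f ≡ 0 at y ∈ {3}; g ≡ 0 at y ∈ ∅; common: ∅.
  x = 6: f ≡ 0 at y ∈ {2}; g ≡ 0 at y ∈ ∅; common: ∅.
  x = 7: f ≡ 0 at y ∈ {1}; g ≡ 0 at y ∈ ∅; common: ∅.
  x = 8: f ≡ 0 at y ∈ {0}; g ≡ 0 at y ∈ {8, 10}; common: ∅.
  x = 9: f ≡ 0 at y ∈ {10}; g ≡ 0 at y ∈ {4, 8}; common: ∅.
  x = 10: f ≡ 0 at y ∈ {9}; g ≡ 0 at y ∈ {1, 5}; common: ∅.
Collecting: common zeros = {(4, 4)}, so the count is 1.
Comparison with the Bézout bound: 1 ≤ 2 = deg(f)·deg(g), as expected for curves with no common component (the affine F_11-count falls short of the bound because intersections may lie at infinity, over extension fields, or carry multiplicity).


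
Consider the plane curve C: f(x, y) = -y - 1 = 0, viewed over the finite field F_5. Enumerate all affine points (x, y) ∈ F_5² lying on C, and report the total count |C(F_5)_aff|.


Affine F_5-points: {(0, 4), (1, 4), (2, 4), (3, 4), (4, 4)}; count = 5.

For each of the 25 pairs (x, y) ∈ F_5², evaluate f(x, y) mod 5. Record the zeros.
  x = 0: [0↦4, 1↦3, 2↦2, 3↦1, 4↦0]  zeros at y ∈ {4}
  x = 1: [0↦4, 1↦3, 2↦2, 3↦1, 4↦0]  zeros at y ∈ {4}
  x = 2: [0↦4, 1↦3, 2↦2, 3↦1, 4↦0]  zeros at y ∈ {4}
  x = 3: [0↦4, 1↦3, 2↦2, 3↦1, 4↦0]  zeros at y ∈ {4}
  x = 4: [0↦4, 1↦3, 2↦2, 3↦1, 4↦0]  zeros at y ∈ {4}
Collecting zeros: affine points = {(0, 4), (1, 4), (2, 4), (3, 4), (4, 4)}.
Total count |C(F_5)_aff| = 5.


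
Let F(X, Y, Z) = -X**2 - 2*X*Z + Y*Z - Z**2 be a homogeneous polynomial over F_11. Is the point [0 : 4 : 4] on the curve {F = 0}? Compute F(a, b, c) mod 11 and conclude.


F(0,4,4) ≡ 0 (mod 11); P is on the curve.

Evaluate F(0, 4, 4) term-by-term (mod 11).
  -X**2 ↦ -1·0·1·1 = 0
  -2*X*Z ↦ -2·0·1·4 = 0
  Y*Z ↦ 1·1·4·4 = 16
  -Z**2 ↦ -1·1·1·16 = -16
Sum: F(0, 4, 4) = (0) + (0) + (16) + (-16) = 0.
Reducing mod 11: 0 ≡ 0 (mod 11).
Since F(a, b, c) ≡ 0 (mod 11), P lies on the curve.


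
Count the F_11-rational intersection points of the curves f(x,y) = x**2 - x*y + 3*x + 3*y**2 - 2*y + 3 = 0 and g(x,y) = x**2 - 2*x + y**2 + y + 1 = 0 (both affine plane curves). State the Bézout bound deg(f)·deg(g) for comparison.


Common zeros: {(4, 9)}; count = 1; Bézout bound = 4.

deg(f) = 2, deg(g) = 2, so Bézout bound = 4.
Scan x ∈ F_11. For each x, list the y ∈ F_11 with f(x, y) ≡ 0 and those with g(x, y) ≡ 0 (mod 11); the common zeros in that column are the intersection.
  x = 0: f ≡ 0 at y ∈ {2, 6}; g ≡ 0 at y ∈ ∅; common: ∅.
  x = 1: f ≡ 0 at y ∈ ∅; g ≡ 0 at y ∈ {0, 10}; common: ∅.
  x = 2: f ≡ 0 at y ∈ {7, 9}; g ≡ 0 at y ∈ ∅; common: ∅.
  x = 3: f ≡ 0 at y ∈ {3, 6}; g ≡ 0 at y ∈ ∅; common: ∅.
  x = 4: f ≡ 0 at y ∈ {4, 9}; g ≡ 0 at y ∈ {1, 9}; common: {9}.
  x = 5: f ≡ 0 at y ∈ ∅; g ≡ 0 at y ∈ {2, 8}; common: ∅.
  x = 6: f ≡ 0 at y ∈ ∅; g ≡ 0 at y ∈ {5}; common: ∅.
  x = 7: f ≡ 0 at y ∈ ∅; g ≡ 0 at y ∈ {5}; common: ∅.
  x = 8: f ≡ 0 at y ∈ {3, 4}; g ≡ 0 at y ∈ {2, 8}; common: ∅.
  x = 9: f ≡ 0 at y ∈ ∅; g ≡ 0 at y ∈ {1, 9}; common: ∅.
  x = 10: f ≡ 0 at y ∈ {2}; g ≡ 0 at y ∈ ∅; common: ∅.
Collecting: common zeros = {(4, 9)}, so the count is 1.
Comparison with the Bézout bound: 1 ≤ 4 = deg(f)·deg(g), as expected for curves with no common component (the affine F_11-count falls short of the bound because intersections may lie at infinity, over extension fields, or carry multiplicity).


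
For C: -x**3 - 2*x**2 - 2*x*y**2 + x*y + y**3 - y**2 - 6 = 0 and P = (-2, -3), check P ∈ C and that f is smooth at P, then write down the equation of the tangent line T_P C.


Tangent line at P: -25*x + 7*y - 29 = 0.

Step 1: f(-2, -3) = 0, so P lies on C.
Step 2: partial derivatives
  f_x(x, y) = -3*x**2 - 4*x - 2*y**2 + y, f_y(x, y) = -4*x*y + x + 3*y**2 - 2*y.
  f_x(P) = -25, f_y(P) = 7 (gradient nonzero, so P is smooth).
Step 3: tangent line at P: -25·(x − -2) + 7·(y − -3) = 0.
Expanding: -25*x + 7*y - 29 = 0.


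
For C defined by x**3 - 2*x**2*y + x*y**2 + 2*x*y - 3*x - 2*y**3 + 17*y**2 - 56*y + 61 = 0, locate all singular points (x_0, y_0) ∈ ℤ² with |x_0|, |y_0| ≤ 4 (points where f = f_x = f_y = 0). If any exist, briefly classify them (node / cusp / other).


Singular points: {(2, 3)}; classification: cusp.

Compute partial derivatives:
  f_x = 3*x**2 - 4*x*y + y**2 + 2*y - 3.
  f_y = -2*x**2 + 2*x*y + 2*x - 6*y**2 + 34*y - 56.
Scan x_0 ∈ {−4, ..., 4}. For each x_0, f_y(x_0, y) is a polynomial in y; find its integer roots y ∈ {−4, ..., 4}, then test f_x and f at those candidates.
  x = -4: f_y(-4, y) = -6*y**2 + 26*y - 96; no integer root y with |y| ≤ 4.
  x = -3: f_y(-3, y) = -6*y**2 + 28*y - 80; no integer root y with |y| ≤ 4.
  x = -2: f_y(-2, y) = -6*y**2 + 30*y - 68; no integer root y with |y| ≤ 4.
  x = -1: f_y(-1, y) = -6*y**2 + 32*y - 60; no integer root y with |y| ≤ 4.
  x = 0: f_y(0, y) = -6*y**2 + 34*y - 56; no integer root y with |y| ≤ 4.
  x = 1: f_y(1, y) = -6*y**2 + 36*y - 56; no integer root y with |y| ≤ 4.
  x = 2: f_y(2, y) = -6*y**2 + 38*y - 60; vanishes at y ∈ {3}. (2, 3): f_x = 0, f = 0 — SINGULAR.
  x = 3: f_y(3, y) = -6*y**2 + 40*y - 68; no integer root y with |y| ≤ 4.
  x = 4: f_y(4, y) = -6*y**2 + 42*y - 80; no integer root y with |y| ≤ 4.
Only singular point on the grid: (2, 3).
Classify: substitute x = 2 + u, y = 3 + v and expand: f = u**3 - 2*u**2*v + u*v**2 - 2*v**3 + v**2.
No constant or linear terms (consistent with a singular point). Quadratic part: v**2. Cubic part: u**3 - 2*u**2*v + u*v**2 - 2*v**3.
The quadratic part v**2 is a perfect square, so there is a single (double) tangent line v = 0, i.e. y = 3. Restricting the cubic part to that line (v = 0) leaves u**3 ≠ 0, so f is not divisible by v and the branch is v² ≈ -u**3 to lowest order — this is a cusp.
Classification: cusp.


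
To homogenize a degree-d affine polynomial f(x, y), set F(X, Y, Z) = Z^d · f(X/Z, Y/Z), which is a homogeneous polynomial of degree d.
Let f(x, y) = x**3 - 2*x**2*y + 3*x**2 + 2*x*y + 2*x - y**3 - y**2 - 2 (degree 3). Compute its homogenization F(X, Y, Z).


F(X, Y, Z) = X**3 - 2*X**2*Y + 3*X**2*Z + 2*X*Y*Z + 2*X*Z**2 - Y**3 - Y**2*Z - 2*Z**3

deg(f) = 3.
Substitute x = X/Z, y = Y/Z into f, then multiply by Z^3.
  monomial 1·x^3·y^0 ↦ 1·X^3·Y^0·Z^0.
  monomial -2·x^2·y^1 ↦ -2·X^2·Y^1·Z^0.
  monomial 3·x^2·y^0 ↦ 3·X^2·Y^0·Z^1.
  monomial 2·x^1·y^1 ↦ 2·X^1·Y^1·Z^1.
  monomial 2·x^1·y^0 ↦ 2·X^1·Y^0·Z^2.
  monomial -1·x^0·y^3 ↦ -1·X^0·Y^3·Z^0.
  monomial -1·x^0·y^2 ↦ -1·X^0·Y^2·Z^1.
  monomial -2·x^0·y^0 ↦ -2·X^0·Y^0·Z^3.
Collecting: F(X, Y, Z) = X**3 - 2*X**2*Y + 3*X**2*Z + 2*X*Y*Z + 2*X*Z**2 - Y**3 - Y**2*Z - 2*Z**3.


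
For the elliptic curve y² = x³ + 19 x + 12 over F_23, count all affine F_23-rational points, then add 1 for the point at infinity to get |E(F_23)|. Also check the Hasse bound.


Affine points = {(0, 9), (0, 14), (1, 3), (1, 20), (2, 9), (2, 14), (3, 2), (3, 21), (5, 5), (5, 18), (8, 3), (8, 20), (10, 11), (10, 12), (12, 6), (12, 17), (13, 8), (13, 15), (14, 3), (14, 20), (17, 2), (17, 21), (21, 9), (21, 14)}; affine count = 24; |E(F_23)| = 25.

Discriminant check: Δ ∝ 4a³ + 27b² = 4·19³ + 27·12² = 4·6859 + 27·144 ≡ 21 (mod 23). Nonzero ⇒ E is nonsingular.
For each x ∈ F_23, compute rhs = x³ + 19·x + 12 mod 23, then count y ∈ F_23 with y² ≡ rhs.
  x = 0: rhs = 12, matching y values: 9, 14 (2 points).
  x = 1: rhs = 9, matching y values: 3, 20 (2 points).
  x = 2: rhs = 12, matching y values: 9, 14 (2 points).
  x = 3: rhs = 4, matching y values: 2, 21 (2 points).
  x = 4: rhs = 14, matching y values: none (0 points).
  x = 5: rhs = 2, matching y values: 5, 18 (2 points).
  x = 6: rhs = 20, matching y values: none (0 points).
  x = 7: rhs = 5, matching y values: none (0 points).
  x = 8: rhs = 9, matching y values: 3, 20 (2 points).
  x = 9: rhs = 15, matching y values: none (0 points).
  x = 10: rhs = 6, matching y values: 11, 12 (2 points).
  x = 11: rhs = 11, matching y values: none (0 points).
  x = 12: rhs = 13, matching y values: 6, 17 (2 points).
  x = 13: rhs = 18, matching y values: 8, 15 (2 points).
  x = 14: rhs = 9, matching y values: 3, 20 (2 points).
  x = 15: rhs = 15, matching y values: none (0 points).
  x = 16: rhs = 19, matching y values: none (0 points).
  x = 17: rhs = 4, matching y values: 2, 21 (2 points).
  x = 18: rhs = 22, matching y values: none (0 points).
  x = 19: rhs = 10, matching y values: none (0 points).
  x = 20: rhs = 20, matching y values: none (0 points).
  x = 21: rhs = 12, matching y values: 9, 14 (2 points).
  x = 22: rhs = 15, matching y values: none (0 points).
Total affine count: 24.
Full point count |E(F_23)| = 24 + 1 = 25.
Hasse bound: |25 − (23+1)| = |1| = 1 ≤ 2√23 ≈ 9.5917 ✓.


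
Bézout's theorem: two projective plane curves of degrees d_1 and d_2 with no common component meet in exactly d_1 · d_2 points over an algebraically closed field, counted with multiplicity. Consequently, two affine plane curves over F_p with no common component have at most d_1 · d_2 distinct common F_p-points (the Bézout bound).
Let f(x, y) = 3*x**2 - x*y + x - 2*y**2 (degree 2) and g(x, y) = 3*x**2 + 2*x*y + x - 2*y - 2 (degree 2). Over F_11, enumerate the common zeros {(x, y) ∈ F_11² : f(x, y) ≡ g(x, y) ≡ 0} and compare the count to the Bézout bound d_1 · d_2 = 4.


Common zeros: {(7, 2)}; count = 1; Bézout bound = 4.

deg(f) = 2, deg(g) = 2, so Bézout bound = 4.
Scan x ∈ F_11. For each x, list the y ∈ F_11 with f(x, y) ≡ 0 and those with g(x, y) ≡ 0 (mod 11); the common zeros in that column are the intersection.
  x = 0: f ≡ 0 at y ∈ {0}; g ≡ 0 at y ∈ {10}; common: ∅.
  x = 1: f ≡ 0 at y ∈ {8}; g ≡ 0 at y ∈ ∅; common: ∅.
  x = 2: f ≡ 0 at y ∈ ∅; g ≡ 0 at y ∈ {5}; common: ∅.
  x = 3: f ≡ 0 at y ∈ ∅; g ≡ 0 at y ∈ {4}; common: ∅.
  x = 4: f ≡ 0 at y ∈ {3, 6}; g ≡ 0 at y ∈ {10}; common: ∅.
  x = 5: f ≡ 0 at y ∈ {6, 8}; g ≡ 0 at y ∈ {4}; common: ∅.
  x = 6: f ≡ 0 at y ∈ ∅; g ≡ 0 at y ∈ {2}; common: ∅.
  x = 7: f ≡ 0 at y ∈ {0, 2}; g ≡ 0 at y ∈ {2}; common: {2}.
  x = 8: f ≡ 0 at y ∈ {2, 5}; g ≡ 0 at y ∈ {0}; common: ∅.
  x = 9: f ≡ 0 at y ∈ ∅; g ≡ 0 at y ∈ {5}; common: ∅.
  x = 10: f ≡ 0 at y ∈ ∅; g ≡ 0 at y ∈ {0}; common: ∅.
Collecting: common zeros = {(7, 2)}, so the count is 1.
Comparison with the Bézout bound: 1 ≤ 4 = deg(f)·deg(g), as expected for curves with no common component (the affine F_11-count falls short of the bound because intersections may lie at infinity, over extension fields, or carry multiplicity).


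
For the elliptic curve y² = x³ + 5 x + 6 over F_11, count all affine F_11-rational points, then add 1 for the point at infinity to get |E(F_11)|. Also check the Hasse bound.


Affine points = {(1, 1), (1, 10), (3, 2), (3, 9), (10, 0)}; affine count = 5; |E(F_11)| = 6.

Discriminant check: Δ ∝ 4a³ + 27b² = 4·5³ + 27·6² = 4·125 + 27·36 ≡ 9 (mod 11). Nonzero ⇒ E is nonsingular.
For each x ∈ F_11, compute rhs = x³ + 5·x + 6 mod 11, then count y ∈ F_11 with y² ≡ rhs.
  x = 0: rhs = 6, matching y values: none (0 points).
  x = 1: rhs = 1, matching y values: 1, 10 (2 points).
  x = 2: rhs = 2, matching y values: none (0 points).
  x = 3: rhs = 4, matching y values: 2, 9 (2 points).
  x = 4: rhs = 2, matching y values: none (0 points).
  x = 5: rhs = 2, matching y values: none (0 points).
  x = 6: rhs = 10, matching y values: none (0 points).
  x = 7: rhs = 10, matching y values: none (0 points).
  x = 8: rhs = 8, matching y values: none (0 points).
  x = 9: rhs = 10, matching y values: none (0 points).
  x = 10: rhs = 0, matching y values: 0 (1 points).
Total affine count: 5.
Full point count |E(F_11)| = 5 + 1 = 6.
Hasse bound: |6 − (11+1)| = |-6| = 6 ≤ 2√11 ≈ 6.6332 ✓.


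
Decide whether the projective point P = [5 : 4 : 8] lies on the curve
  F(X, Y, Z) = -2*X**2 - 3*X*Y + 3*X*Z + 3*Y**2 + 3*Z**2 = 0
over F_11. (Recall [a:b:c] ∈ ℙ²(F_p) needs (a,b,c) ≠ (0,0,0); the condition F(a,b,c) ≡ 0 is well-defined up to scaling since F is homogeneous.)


F(5,4,8) ≡ 8 (mod 11); P is NOT on the curve.

Evaluate F(5, 4, 8) term-by-term (mod 11).
  -2*X**2 ↦ -2·25·1·1 = -50
  -3*X*Y ↦ -3·5·4·1 = -60
  3*X*Z ↦ 3·5·1·8 = 120
  3*Y**2 ↦ 3·1·16·1 = 48
  3*Z**2 ↦ 3·1·1·64 = 192
Sum: F(5, 4, 8) = (-50) + (-60) + (120) + (48) + (192) = 250.
Reducing mod 11: 250 ≡ 8 (mod 11).
Since F(a, b, c) ≡ 8 ≠ 0 (mod 11), P does NOT lie on the curve.
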